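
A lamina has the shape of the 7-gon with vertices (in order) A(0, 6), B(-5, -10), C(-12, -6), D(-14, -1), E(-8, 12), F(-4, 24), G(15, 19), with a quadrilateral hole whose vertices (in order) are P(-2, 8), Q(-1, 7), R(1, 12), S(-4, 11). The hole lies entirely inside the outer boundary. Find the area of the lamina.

Outer boundary:
Cross-terms: 30, -90, -72, -176, -144, -436, 90  ⇒  Σ = -798
Area = |Σ|/2 = 399.
Hole:
P→Q: (-2)(7) − (-1)(8) = -6
Q→R: (-1)(12) − (1)(7) = -19
R→S: (1)(11) − (-4)(12) = 59
S→P: (-4)(8) − (-2)(11) = -10
Σ = 24
Area = |Σ|/2 = 12.
Net area = 399 − 12 = 387.

387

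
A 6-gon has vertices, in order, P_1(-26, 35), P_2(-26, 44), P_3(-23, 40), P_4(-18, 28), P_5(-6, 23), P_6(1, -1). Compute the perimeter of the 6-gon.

|P_1P_2| = √((0)² + (9)²) = √81 = 9
|P_2P_3| = √((3)² + (-4)²) = √25 = 5
|P_3P_4| = √((5)² + (-12)²) = √169 = 13
|P_4P_5| = √((12)² + (-5)²) = √169 = 13
|P_5P_6| = √((7)² + (-24)²) = √625 = 25
|P_6P_1| = √((-27)² + (36)²) = √2025 = 45
Perimeter = 9 + 5 + 13 + 13 + 25 + 45 = 110.

110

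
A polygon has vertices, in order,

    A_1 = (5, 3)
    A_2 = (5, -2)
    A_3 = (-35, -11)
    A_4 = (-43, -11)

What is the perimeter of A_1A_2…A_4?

104

|A_1A_2| = √((0)² + (-5)²) = √25 = 5
|A_2A_3| = √((-40)² + (-9)²) = √1681 = 41
|A_3A_4| = √((-8)² + (0)²) = √64 = 8
|A_4A_1| = √((48)² + (14)²) = √2500 = 50
Perimeter = 5 + 41 + 8 + 50 = 104.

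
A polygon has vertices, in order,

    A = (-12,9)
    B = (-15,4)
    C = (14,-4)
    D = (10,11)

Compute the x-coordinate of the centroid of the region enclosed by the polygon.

11/9

Apply the shoelace formula. First the cross-terms c_i = x_i·y_{i+1} − x_{i+1}·y_i:
  87, 4, 194, 222  ⇒  2A = 507, A = 253.5.
Then Σ (x_i + x_{i+1})·c_i = 1859, so x̄ = 1859 / (6·253.5) = 11/9.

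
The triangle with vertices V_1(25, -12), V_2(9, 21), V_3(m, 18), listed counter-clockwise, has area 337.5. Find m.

Write out the shoelace sum; only the two edges meeting at V_3 involve m:
2·Area = [(9·18 − m·21) + (m·(-12) − 25·18)] + 633
       = -33·m + 345 = 675
⇒ m = -10.

-10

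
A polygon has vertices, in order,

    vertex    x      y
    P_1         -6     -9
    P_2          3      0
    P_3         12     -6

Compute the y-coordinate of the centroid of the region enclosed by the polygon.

-5

Apply the surveyor's formula. First the cross-terms c_i = x_i·y_{i+1} − x_{i+1}·y_i:
  27, -18, -144  ⇒  2A = -135, A = -67.5.
Then Σ (y_i + y_{i+1})·c_i = 2025, so ȳ = 2025 / (6·(-67.5)) = -5.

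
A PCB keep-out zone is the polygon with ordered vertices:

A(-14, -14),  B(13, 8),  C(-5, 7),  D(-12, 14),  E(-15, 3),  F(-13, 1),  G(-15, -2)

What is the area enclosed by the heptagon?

Σ = (70) + (131) + (14) + (174) + (24) + (41) + (182) = 636
Area = |Σ|/2 = 318.

318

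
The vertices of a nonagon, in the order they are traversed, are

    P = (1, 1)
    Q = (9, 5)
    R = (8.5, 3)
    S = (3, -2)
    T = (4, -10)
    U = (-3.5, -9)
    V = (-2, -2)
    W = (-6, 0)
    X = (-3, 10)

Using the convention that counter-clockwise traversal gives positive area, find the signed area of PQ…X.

Apply the shoelace (surveyor's) formula: 2A = Σ (x_i·y_{i+1} − x_{i+1}·y_i), indices taken mod 9.
P→Q: (1)(5) − (9)(1) = -4
Q→R: (9)(3) − (8.5)(5) = -15.5
R→S: (8.5)(-2) − (3)(3) = -26
S→T: (3)(-10) − (4)(-2) = -22
T→U: (4)(-9) − (-3.5)(-10) = -71
U→V: (-3.5)(-2) − (-2)(-9) = -11
V→W: (-2)(0) − (-6)(-2) = -12
W→X: (-6)(10) − (-3)(0) = -60
X→P: (-3)(1) − (1)(10) = -13
Σ = -234.5
Signed area = Σ/2 = -117.25 (negative ⇒ clockwise traversal).

-117.25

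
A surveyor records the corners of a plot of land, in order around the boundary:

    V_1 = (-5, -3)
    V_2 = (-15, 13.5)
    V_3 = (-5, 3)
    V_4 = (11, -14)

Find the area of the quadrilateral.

Σ = (-112.5) + (22.5) + (37) + (-103) = -156
Area = |Σ|/2 = 78.

78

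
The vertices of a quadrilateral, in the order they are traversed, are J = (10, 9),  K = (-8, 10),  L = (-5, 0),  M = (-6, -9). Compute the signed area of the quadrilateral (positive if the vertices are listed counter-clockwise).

151.5

Apply the shoelace formula: 2A = Σ (x_i·y_{i+1} − x_{i+1}·y_i), indices taken mod 4.
Σ = (172) + (50) + (45) + (36) = 303
Signed area = Σ/2 = 151.5 (positive ⇒ counter-clockwise traversal).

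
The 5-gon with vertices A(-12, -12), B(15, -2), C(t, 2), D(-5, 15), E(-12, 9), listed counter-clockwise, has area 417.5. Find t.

12

The doubled signed area Σ (x_i y_{i+1} − x_{i+1} y_i) is linear in t.
With t=0 it equals 631; the coefficient of t is 17 (from the two edges through C).
So 17·t + 631 = 2·417.5 = 835 ⇒ t = 12.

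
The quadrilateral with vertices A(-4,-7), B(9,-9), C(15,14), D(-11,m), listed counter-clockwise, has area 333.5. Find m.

Write out the shoelace sum; only the two edges meeting at D involve m:
2·Area = [(15·m − (-11)·14) + ((-11)·(-7) − (-4)·m)] + 360
       = 19·m + 591 = 667
⇒ m = 4.

4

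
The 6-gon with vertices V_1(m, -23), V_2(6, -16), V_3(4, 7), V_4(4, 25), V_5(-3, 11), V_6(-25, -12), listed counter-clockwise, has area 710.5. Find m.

Write out the shoelace sum; only the two edges meeting at V_1 involve m:
2·Area = [((-25)·(-23) − m·(-12)) + (m·(-16) − 6·(-23))] + 608
       = -4·m + 1321 = 1421
⇒ m = -25.

-25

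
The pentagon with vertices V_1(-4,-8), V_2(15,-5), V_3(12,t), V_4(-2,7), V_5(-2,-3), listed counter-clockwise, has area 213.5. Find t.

The doubled signed area Σ (x_i y_{i+1} − x_{i+1} y_i) is linear in t.
With t=0 it equals 308; the coefficient of t is 17 (from the two edges through V_3).
So 17·t + 308 = 2·213.5 = 427 ⇒ t = 7.

7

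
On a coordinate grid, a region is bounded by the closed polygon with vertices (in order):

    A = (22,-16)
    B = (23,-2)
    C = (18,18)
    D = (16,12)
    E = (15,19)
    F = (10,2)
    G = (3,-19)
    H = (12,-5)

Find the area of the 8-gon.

300.5

A→B: (22)(-2) − (23)(-16) = 324
B→C: (23)(18) − (18)(-2) = 450
C→D: (18)(12) − (16)(18) = -72
D→E: (16)(19) − (15)(12) = 124
E→F: (15)(2) − (10)(19) = -160
F→G: (10)(-19) − (3)(2) = -196
G→H: (3)(-5) − (12)(-19) = 213
H→A: (12)(-16) − (22)(-5) = -82
Σ = 601
Area = |Σ|/2 = 300.5.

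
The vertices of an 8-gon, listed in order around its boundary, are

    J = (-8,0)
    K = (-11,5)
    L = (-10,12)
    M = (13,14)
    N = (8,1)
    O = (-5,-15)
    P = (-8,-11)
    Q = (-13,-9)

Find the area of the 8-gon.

420

Cross-terms: -40, -82, -296, -99, -115, -65, -71, -72  ⇒  Σ = -840
Area = |Σ|/2 = 420.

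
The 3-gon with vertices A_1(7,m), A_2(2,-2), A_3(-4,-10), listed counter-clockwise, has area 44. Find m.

Write out the shoelace sum; only the two edges meeting at A_1 involve m:
2·Area = [((-4)·m − 7·(-10)) + (7·(-2) − 2·m)] + -28
       = -6·m + 28 = 88
⇒ m = -10.

-10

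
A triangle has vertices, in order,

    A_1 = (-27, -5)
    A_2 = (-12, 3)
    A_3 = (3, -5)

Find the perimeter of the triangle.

64

|A_1A_2| = √((15)² + (8)²) = √289 = 17
|A_2A_3| = √((15)² + (-8)²) = √289 = 17
|A_3A_1| = √((-30)² + (0)²) = √900 = 30
Perimeter = 17 + 17 + 30 = 64.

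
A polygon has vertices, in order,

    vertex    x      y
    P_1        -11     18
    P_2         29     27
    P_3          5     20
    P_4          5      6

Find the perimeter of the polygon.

|P_1P_2| = √((40)² + (9)²) = √1681 = 41
|P_2P_3| = √((-24)² + (-7)²) = √625 = 25
|P_3P_4| = √((0)² + (-14)²) = √196 = 14
|P_4P_1| = √((-16)² + (12)²) = √400 = 20
Perimeter = 41 + 25 + 14 + 20 = 100.

100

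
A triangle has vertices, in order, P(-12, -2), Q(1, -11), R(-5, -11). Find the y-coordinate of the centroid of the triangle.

-8

Apply the shoelace formula. First the cross-terms c_i = x_i·y_{i+1} − x_{i+1}·y_i:
  134, -66, -122  ⇒  2A = -54, A = -27.
Then Σ (y_i + y_{i+1})·c_i = 1296, so ȳ = 1296 / (6·(-27)) = -8.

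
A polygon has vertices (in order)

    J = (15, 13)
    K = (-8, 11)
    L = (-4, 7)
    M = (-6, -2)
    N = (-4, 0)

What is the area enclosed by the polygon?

123.5

Σ = (269) + (-12) + (50) + (-8) + (-52) = 247
Area = |Σ|/2 = 123.5.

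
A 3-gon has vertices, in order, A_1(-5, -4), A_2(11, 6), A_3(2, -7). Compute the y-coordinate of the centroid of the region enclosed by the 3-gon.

-5/3

Apply Gauss's area formula. First the cross-terms c_i = x_i·y_{i+1} − x_{i+1}·y_i:
  14, -89, -43  ⇒  2A = -118, A = -59.
Then Σ (y_i + y_{i+1})·c_i = 590, so ȳ = 590 / (6·(-59)) = -5/3.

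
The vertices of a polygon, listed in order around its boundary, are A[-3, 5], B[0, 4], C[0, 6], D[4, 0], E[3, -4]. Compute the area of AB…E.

A→B: (-3)(4) − (0)(5) = -12
B→C: (0)(6) − (0)(4) = 0
C→D: (0)(0) − (4)(6) = -24
D→E: (4)(-4) − (3)(0) = -16
E→A: (3)(5) − (-3)(-4) = 3
Σ = -49
Area = |Σ|/2 = 24.5.

24.5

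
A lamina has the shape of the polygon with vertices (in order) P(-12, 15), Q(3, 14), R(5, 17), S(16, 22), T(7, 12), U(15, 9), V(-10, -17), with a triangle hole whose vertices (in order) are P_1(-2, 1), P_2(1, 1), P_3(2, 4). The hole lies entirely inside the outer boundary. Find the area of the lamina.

Outer boundary:
Apply the shoelace formula: 2A = Σ (x_i·y_{i+1} − x_{i+1}·y_i), indices taken mod 7.
Σ = (-213) + (-19) + (-162) + (38) + (-117) + (-165) + (-354) = -992
Area = |Σ|/2 = 496.
Hole:
Apply Gauss's area formula: 2A = Σ (x_i·y_{i+1} − x_{i+1}·y_i), indices taken mod 3.
Σ = (-3) + (2) + (10) = 9
Area = |Σ|/2 = 4.5.
Net area = 496 − 4.5 = 491.5.

491.5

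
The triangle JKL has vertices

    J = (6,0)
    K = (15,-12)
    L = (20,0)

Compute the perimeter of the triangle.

|JK| = √((9)² + (-12)²) = √225 = 15
|KL| = √((5)² + (12)²) = √169 = 13
|LJ| = √((-14)² + (0)²) = √196 = 14
Perimeter = 15 + 13 + 14 = 42.

42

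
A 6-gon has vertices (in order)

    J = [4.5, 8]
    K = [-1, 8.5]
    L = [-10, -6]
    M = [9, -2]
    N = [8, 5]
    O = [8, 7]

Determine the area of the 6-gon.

160.375

Apply the shoelace (surveyor's) formula: 2A = Σ (x_i·y_{i+1} − x_{i+1}·y_i), indices taken mod 6.
Σ = (46.25) + (91) + (74) + (61) + (16) + (32.5) = 320.75
Area = |Σ|/2 = 160.375.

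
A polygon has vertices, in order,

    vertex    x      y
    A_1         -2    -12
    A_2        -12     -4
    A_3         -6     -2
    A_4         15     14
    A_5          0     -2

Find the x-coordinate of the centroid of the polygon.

-61/42

Apply Gauss's area formula. First the cross-terms c_i = x_i·y_{i+1} − x_{i+1}·y_i:
  -136, 0, -54, -30, -4  ⇒  2A = -224, A = -112.
Then Σ (x_i + x_{i+1})·c_i = 976, so x̄ = 976 / (6·(-112)) = -61/42.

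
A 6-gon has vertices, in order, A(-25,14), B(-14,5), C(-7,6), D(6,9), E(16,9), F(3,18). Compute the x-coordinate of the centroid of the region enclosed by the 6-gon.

-1581/293

Apply the shoelace (surveyor's) formula. First the cross-terms c_i = x_i·y_{i+1} − x_{i+1}·y_i:
  71, -49, -99, -90, 261, 492  ⇒  2A = 586, A = 293.
Then Σ (x_i + x_{i+1})·c_i = -9486, so x̄ = -9486 / (6·293) = -1581/293.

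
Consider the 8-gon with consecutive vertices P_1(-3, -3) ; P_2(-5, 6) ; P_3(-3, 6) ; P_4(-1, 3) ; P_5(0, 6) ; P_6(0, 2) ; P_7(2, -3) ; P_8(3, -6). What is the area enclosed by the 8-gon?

Apply Gauss's area formula: 2A = Σ (x_i·y_{i+1} − x_{i+1}·y_i), indices taken mod 8.
Σ = (-33) + (-12) + (-3) + (-6) + (0) + (-4) + (-3) + (-27) = -88
Area = |Σ|/2 = 44.

44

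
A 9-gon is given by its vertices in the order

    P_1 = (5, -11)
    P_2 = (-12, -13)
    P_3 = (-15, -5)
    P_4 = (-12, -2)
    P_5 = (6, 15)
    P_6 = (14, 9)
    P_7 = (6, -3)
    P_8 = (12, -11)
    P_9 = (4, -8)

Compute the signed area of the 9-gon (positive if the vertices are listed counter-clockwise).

Apply Gauss's area formula: 2A = Σ (x_i·y_{i+1} − x_{i+1}·y_i), indices taken mod 9.
Σ = (-197) + (-135) + (-30) + (-168) + (-156) + (-96) + (-30) + (-52) + (-4) = -868
Signed area = Σ/2 = -434 (negative ⇒ clockwise traversal).

-434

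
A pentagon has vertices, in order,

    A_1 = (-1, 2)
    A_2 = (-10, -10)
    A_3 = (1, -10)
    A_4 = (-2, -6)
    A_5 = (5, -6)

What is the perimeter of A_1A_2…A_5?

48

|A_1A_2| = √((-9)² + (-12)²) = √225 = 15
|A_2A_3| = √((11)² + (0)²) = √121 = 11
|A_3A_4| = √((-3)² + (4)²) = √25 = 5
|A_4A_5| = √((7)² + (0)²) = √49 = 7
|A_5A_1| = √((-6)² + (8)²) = √100 = 10
Perimeter = 15 + 11 + 5 + 7 + 10 = 48.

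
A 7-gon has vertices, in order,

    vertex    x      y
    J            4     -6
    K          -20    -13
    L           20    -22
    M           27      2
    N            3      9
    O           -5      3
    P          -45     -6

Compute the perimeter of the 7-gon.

|JK| = √((-24)² + (-7)²) = √625 = 25
|KL| = √((40)² + (-9)²) = √1681 = 41
|LM| = √((7)² + (24)²) = √625 = 25
|MN| = √((-24)² + (7)²) = √625 = 25
|NO| = √((-8)² + (-6)²) = √100 = 10
|OP| = √((-40)² + (-9)²) = √1681 = 41
|PJ| = √((49)² + (0)²) = √2401 = 49
Perimeter = 25 + 41 + 25 + 25 + 10 + 41 + 49 = 216.

216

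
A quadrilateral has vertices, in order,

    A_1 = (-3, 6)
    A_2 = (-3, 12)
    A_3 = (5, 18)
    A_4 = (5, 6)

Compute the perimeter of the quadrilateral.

|A_1A_2| = √((0)² + (6)²) = √36 = 6
|A_2A_3| = √((8)² + (6)²) = √100 = 10
|A_3A_4| = √((0)² + (-12)²) = √144 = 12
|A_4A_1| = √((-8)² + (0)²) = √64 = 8
Perimeter = 6 + 10 + 12 + 8 = 36.

36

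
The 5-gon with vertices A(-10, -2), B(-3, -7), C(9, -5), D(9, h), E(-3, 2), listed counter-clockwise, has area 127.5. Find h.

2

The doubled signed area Σ (x_i y_{i+1} − x_{i+1} y_i) is linear in h.
With h=0 it equals 231; the coefficient of h is 12 (from the two edges through D).
So 12·h + 231 = 2·127.5 = 255 ⇒ h = 2.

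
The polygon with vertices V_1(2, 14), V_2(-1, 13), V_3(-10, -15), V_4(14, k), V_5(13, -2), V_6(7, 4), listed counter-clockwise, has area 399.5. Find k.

-12

The doubled signed area Σ (x_i y_{i+1} − x_{i+1} y_i) is linear in k.
With k=0 it equals 523; the coefficient of k is -23 (from the two edges through V_4).
So -23·k + 523 = 2·399.5 = 799 ⇒ k = -12.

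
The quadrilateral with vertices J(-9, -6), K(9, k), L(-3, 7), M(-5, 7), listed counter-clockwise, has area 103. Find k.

The doubled signed area Σ (x_i y_{i+1} − x_{i+1} y_i) is linear in k.
With k=0 it equals 224; the coefficient of k is -6 (from the two edges through K).
So -6·k + 224 = 2·103 = 206 ⇒ k = 3.

3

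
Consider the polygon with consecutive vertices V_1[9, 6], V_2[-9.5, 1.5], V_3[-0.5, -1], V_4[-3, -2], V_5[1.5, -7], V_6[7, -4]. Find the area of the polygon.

111.875

Apply Gauss's area formula: 2A = Σ (x_i·y_{i+1} − x_{i+1}·y_i), indices taken mod 6.
V_1→V_2: (9)(1.5) − (-9.5)(6) = 70.5
V_2→V_3: (-9.5)(-1) − (-0.5)(1.5) = 10.25
V_3→V_4: (-0.5)(-2) − (-3)(-1) = -2
V_4→V_5: (-3)(-7) − (1.5)(-2) = 24
V_5→V_6: (1.5)(-4) − (7)(-7) = 43
V_6→V_1: (7)(6) − (9)(-4) = 78
Σ = 223.75
Area = |Σ|/2 = 111.875.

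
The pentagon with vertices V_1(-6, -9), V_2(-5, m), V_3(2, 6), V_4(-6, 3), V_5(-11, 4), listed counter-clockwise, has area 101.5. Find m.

The doubled signed area Σ (x_i y_{i+1} − x_{i+1} y_i) is linear in m.
With m=0 it equals 99; the coefficient of m is -8 (from the two edges through V_2).
So -8·m + 99 = 2·101.5 = 203 ⇒ m = -13.

-13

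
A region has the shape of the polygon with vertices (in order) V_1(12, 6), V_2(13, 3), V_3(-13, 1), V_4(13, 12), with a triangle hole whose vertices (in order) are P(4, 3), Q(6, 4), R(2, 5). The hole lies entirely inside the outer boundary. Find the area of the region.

Outer boundary:
Apply Gauss's area formula: 2A = Σ (x_i·y_{i+1} − x_{i+1}·y_i), indices taken mod 4.
Cross-terms: -42, 52, -169, -66  ⇒  Σ = -225
Area = |Σ|/2 = 112.5.
Hole:
Apply the shoelace formula: 2A = Σ (x_i·y_{i+1} − x_{i+1}·y_i), indices taken mod 3.
Σ = (-2) + (22) + (-14) = 6
Area = |Σ|/2 = 3.
Net area = 112.5 − 3 = 109.5.

109.5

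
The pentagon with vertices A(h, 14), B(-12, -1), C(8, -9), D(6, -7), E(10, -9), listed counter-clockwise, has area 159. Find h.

Write out the shoelace sum; only the two edges meeting at A involve h:
2·Area = [(10·14 − h·(-9)) + (h·(-1) − (-12)·14)] + 130
       = 8·h + 438 = 318
⇒ h = -15.

-15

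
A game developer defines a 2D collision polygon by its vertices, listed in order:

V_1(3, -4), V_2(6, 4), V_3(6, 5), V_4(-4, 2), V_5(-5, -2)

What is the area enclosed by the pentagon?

Apply the surveyor's formula: 2A = Σ (x_i·y_{i+1} − x_{i+1}·y_i), indices taken mod 5.
Σ = (36) + (6) + (32) + (18) + (26) = 118
Area = |Σ|/2 = 59.

59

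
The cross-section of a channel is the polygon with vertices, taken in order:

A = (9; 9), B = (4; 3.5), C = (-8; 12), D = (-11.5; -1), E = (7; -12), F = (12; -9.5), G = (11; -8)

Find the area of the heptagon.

Apply Gauss's area formula: 2A = Σ (x_i·y_{i+1} − x_{i+1}·y_i), indices taken mod 7.
Cross-terms: -4.5, 76, 146, 145, 77.5, 8.5, 171  ⇒  Σ = 619.5
Area = |Σ|/2 = 309.75.

309.75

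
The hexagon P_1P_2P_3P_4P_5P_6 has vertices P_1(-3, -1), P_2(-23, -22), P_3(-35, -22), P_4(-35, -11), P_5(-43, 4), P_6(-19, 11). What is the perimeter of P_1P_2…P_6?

|P_1P_2| = √((-20)² + (-21)²) = √841 = 29
|P_2P_3| = √((-12)² + (0)²) = √144 = 12
|P_3P_4| = √((0)² + (11)²) = √121 = 11
|P_4P_5| = √((-8)² + (15)²) = √289 = 17
|P_5P_6| = √((24)² + (7)²) = √625 = 25
|P_6P_1| = √((16)² + (-12)²) = √400 = 20
Perimeter = 29 + 12 + 11 + 17 + 25 + 20 = 114.

114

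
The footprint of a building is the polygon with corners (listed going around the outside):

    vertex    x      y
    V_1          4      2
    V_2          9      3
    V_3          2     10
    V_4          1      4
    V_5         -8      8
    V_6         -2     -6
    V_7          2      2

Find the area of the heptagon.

92

Apply the surveyor's formula: 2A = Σ (x_i·y_{i+1} − x_{i+1}·y_i), indices taken mod 7.
Σ = (-6) + (84) + (-2) + (40) + (64) + (8) + (-4) = 184
Area = |Σ|/2 = 92.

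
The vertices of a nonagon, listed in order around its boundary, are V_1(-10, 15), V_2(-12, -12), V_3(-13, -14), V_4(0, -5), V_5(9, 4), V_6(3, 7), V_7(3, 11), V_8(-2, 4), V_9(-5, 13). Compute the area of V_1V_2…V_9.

284

Σ = (300) + (12) + (65) + (45) + (51) + (12) + (34) + (-6) + (55) = 568
Area = |Σ|/2 = 284.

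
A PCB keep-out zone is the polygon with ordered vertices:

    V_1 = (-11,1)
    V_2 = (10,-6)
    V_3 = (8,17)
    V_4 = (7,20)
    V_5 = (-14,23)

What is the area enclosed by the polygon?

Apply the shoelace formula: 2A = Σ (x_i·y_{i+1} − x_{i+1}·y_i), indices taken mod 5.
V_1→V_2: (-11)(-6) − (10)(1) = 56
V_2→V_3: (10)(17) − (8)(-6) = 218
V_3→V_4: (8)(20) − (7)(17) = 41
V_4→V_5: (7)(23) − (-14)(20) = 441
V_5→V_1: (-14)(1) − (-11)(23) = 239
Σ = 995
Area = |Σ|/2 = 497.5.

497.5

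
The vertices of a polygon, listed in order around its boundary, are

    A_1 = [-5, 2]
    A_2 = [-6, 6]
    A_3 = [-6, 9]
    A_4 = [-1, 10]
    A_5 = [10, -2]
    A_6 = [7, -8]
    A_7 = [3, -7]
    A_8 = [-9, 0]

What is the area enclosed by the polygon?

178.5

A_1→A_2: (-5)(6) − (-6)(2) = -18
A_2→A_3: (-6)(9) − (-6)(6) = -18
A_3→A_4: (-6)(10) − (-1)(9) = -51
A_4→A_5: (-1)(-2) − (10)(10) = -98
A_5→A_6: (10)(-8) − (7)(-2) = -66
A_6→A_7: (7)(-7) − (3)(-8) = -25
A_7→A_8: (3)(0) − (-9)(-7) = -63
A_8→A_1: (-9)(2) − (-5)(0) = -18
Σ = -357
Area = |Σ|/2 = 178.5.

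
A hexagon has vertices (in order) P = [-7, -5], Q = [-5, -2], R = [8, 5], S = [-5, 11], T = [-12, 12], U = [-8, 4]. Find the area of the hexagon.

140.5

Apply Gauss's area formula: 2A = Σ (x_i·y_{i+1} − x_{i+1}·y_i), indices taken mod 6.
Σ = (-11) + (-9) + (113) + (72) + (48) + (68) = 281
Area = |Σ|/2 = 140.5.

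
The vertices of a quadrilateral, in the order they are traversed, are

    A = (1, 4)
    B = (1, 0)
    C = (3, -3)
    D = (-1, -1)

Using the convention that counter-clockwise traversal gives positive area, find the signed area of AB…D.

-8

Σ = (-4) + (-3) + (-6) + (-3) = -16
Signed area = Σ/2 = -8 (negative ⇒ clockwise traversal).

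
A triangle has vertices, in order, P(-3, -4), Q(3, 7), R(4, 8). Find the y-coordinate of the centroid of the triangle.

11/3

Apply the surveyor's formula. First the cross-terms c_i = x_i·y_{i+1} − x_{i+1}·y_i:
  -9, -4, 8  ⇒  2A = -5, A = -2.5.
Then Σ (y_i + y_{i+1})·c_i = -55, so ȳ = -55 / (6·(-2.5)) = 11/3.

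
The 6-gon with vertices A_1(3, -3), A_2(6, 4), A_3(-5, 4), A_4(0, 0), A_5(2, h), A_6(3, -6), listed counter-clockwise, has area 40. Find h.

Write out the shoelace sum; only the two edges meeting at A_5 involve h:
2·Area = [(0·h − 2·0) + (2·(-6) − 3·h)] + 83
       = -3·h + 71 = 80
⇒ h = -3.

-3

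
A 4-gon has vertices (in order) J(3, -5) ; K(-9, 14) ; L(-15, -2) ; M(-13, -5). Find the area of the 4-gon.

177

Σ = (-3) + (228) + (49) + (80) = 354
Area = |Σ|/2 = 177.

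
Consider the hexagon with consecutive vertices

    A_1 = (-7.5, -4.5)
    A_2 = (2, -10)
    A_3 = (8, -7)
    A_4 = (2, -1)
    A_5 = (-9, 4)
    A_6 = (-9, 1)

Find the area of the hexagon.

115

Apply the surveyor's formula: 2A = Σ (x_i·y_{i+1} − x_{i+1}·y_i), indices taken mod 6.
A_1→A_2: (-7.5)(-10) − (2)(-4.5) = 84
A_2→A_3: (2)(-7) − (8)(-10) = 66
A_3→A_4: (8)(-1) − (2)(-7) = 6
A_4→A_5: (2)(4) − (-9)(-1) = -1
A_5→A_6: (-9)(1) − (-9)(4) = 27
A_6→A_1: (-9)(-4.5) − (-7.5)(1) = 48
Σ = 230
Area = |Σ|/2 = 115.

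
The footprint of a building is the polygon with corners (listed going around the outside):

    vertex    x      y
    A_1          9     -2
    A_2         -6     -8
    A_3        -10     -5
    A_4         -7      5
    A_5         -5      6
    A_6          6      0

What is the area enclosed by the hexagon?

142

Σ = (-84) + (-50) + (-85) + (-17) + (-36) + (-12) = -284
Area = |Σ|/2 = 142.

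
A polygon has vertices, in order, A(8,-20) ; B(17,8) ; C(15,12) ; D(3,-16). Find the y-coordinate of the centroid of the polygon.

-188/35

Apply the surveyor's formula. First the cross-terms c_i = x_i·y_{i+1} − x_{i+1}·y_i:
  404, 84, -276, 68  ⇒  2A = 280, A = 140.
Then Σ (y_i + y_{i+1})·c_i = -4512, so ȳ = -4512 / (6·140) = -188/35.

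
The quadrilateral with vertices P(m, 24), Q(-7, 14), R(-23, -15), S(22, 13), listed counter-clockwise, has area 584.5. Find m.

15

Write out the shoelace sum; only the two edges meeting at P involve m:
2·Area = [(22·24 − m·13) + (m·14 − (-7)·24)] + 458
       = 1·m + 1154 = 1169
⇒ m = 15.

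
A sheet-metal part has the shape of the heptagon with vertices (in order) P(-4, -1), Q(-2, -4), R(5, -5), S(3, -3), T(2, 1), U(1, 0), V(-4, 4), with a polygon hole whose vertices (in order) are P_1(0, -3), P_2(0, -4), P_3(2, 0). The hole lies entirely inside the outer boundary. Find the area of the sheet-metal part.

37

Outer boundary:
Apply the surveyor's formula: 2A = Σ (x_i·y_{i+1} − x_{i+1}·y_i), indices taken mod 7.
P→Q: (-4)(-4) − (-2)(-1) = 14
Q→R: (-2)(-5) − (5)(-4) = 30
R→S: (5)(-3) − (3)(-5) = 0
S→T: (3)(1) − (2)(-3) = 9
T→U: (2)(0) − (1)(1) = -1
U→V: (1)(4) − (-4)(0) = 4
V→P: (-4)(-1) − (-4)(4) = 20
Σ = 76
Area = |Σ|/2 = 38.
Hole:
Apply Gauss's area formula: 2A = Σ (x_i·y_{i+1} − x_{i+1}·y_i), indices taken mod 3.
Cross-terms: 0, 8, -6  ⇒  Σ = 2
Area = |Σ|/2 = 1.
Net area = 38 − 1 = 37.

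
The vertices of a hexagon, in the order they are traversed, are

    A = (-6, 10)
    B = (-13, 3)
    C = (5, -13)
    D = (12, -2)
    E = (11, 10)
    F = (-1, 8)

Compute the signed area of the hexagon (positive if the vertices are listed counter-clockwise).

345

Σ = (112) + (154) + (146) + (142) + (98) + (38) = 690
Signed area = Σ/2 = 345 (positive ⇒ counter-clockwise traversal).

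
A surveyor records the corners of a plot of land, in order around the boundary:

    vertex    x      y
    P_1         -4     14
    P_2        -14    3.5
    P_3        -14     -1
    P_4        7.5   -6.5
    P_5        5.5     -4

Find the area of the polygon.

Apply the shoelace (surveyor's) formula: 2A = Σ (x_i·y_{i+1} − x_{i+1}·y_i), indices taken mod 5.
Σ = (182) + (63) + (98.5) + (5.75) + (61) = 410.25
Area = |Σ|/2 = 205.125.

205.125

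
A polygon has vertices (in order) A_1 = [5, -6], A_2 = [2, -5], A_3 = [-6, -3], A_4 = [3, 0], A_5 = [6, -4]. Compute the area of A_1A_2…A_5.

34

Apply the shoelace (surveyor's) formula: 2A = Σ (x_i·y_{i+1} − x_{i+1}·y_i), indices taken mod 5.
Σ = (-13) + (-36) + (9) + (-12) + (-16) = -68
Area = |Σ|/2 = 34.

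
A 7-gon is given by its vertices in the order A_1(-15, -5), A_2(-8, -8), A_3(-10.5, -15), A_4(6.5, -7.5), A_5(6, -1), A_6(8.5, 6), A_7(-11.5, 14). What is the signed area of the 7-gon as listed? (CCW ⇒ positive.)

415.375

Apply Gauss's area formula: 2A = Σ (x_i·y_{i+1} − x_{i+1}·y_i), indices taken mod 7.
A_1→A_2: (-15)(-8) − (-8)(-5) = 80
A_2→A_3: (-8)(-15) − (-10.5)(-8) = 36
A_3→A_4: (-10.5)(-7.5) − (6.5)(-15) = 176.25
A_4→A_5: (6.5)(-1) − (6)(-7.5) = 38.5
A_5→A_6: (6)(6) − (8.5)(-1) = 44.5
A_6→A_7: (8.5)(14) − (-11.5)(6) = 188
A_7→A_1: (-11.5)(-5) − (-15)(14) = 267.5
Σ = 830.75
Signed area = Σ/2 = 415.375 (positive ⇒ counter-clockwise traversal).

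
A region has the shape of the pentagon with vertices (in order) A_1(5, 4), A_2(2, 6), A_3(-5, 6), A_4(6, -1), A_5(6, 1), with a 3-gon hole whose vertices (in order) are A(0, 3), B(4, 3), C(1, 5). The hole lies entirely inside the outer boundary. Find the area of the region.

28

Outer boundary:
Apply the shoelace formula: 2A = Σ (x_i·y_{i+1} − x_{i+1}·y_i), indices taken mod 5.
A_1→A_2: (5)(6) − (2)(4) = 22
A_2→A_3: (2)(6) − (-5)(6) = 42
A_3→A_4: (-5)(-1) − (6)(6) = -31
A_4→A_5: (6)(1) − (6)(-1) = 12
A_5→A_1: (6)(4) − (5)(1) = 19
Σ = 64
Area = |Σ|/2 = 32.
Hole:
Σ = (-12) + (17) + (3) = 8
Area = |Σ|/2 = 4.
Net area = 32 − 4 = 28.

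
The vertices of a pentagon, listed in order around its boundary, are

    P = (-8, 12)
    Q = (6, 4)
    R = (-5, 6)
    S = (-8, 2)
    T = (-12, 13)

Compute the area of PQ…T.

Apply the shoelace formula: 2A = Σ (x_i·y_{i+1} − x_{i+1}·y_i), indices taken mod 5.
Cross-terms: -104, 56, 38, -80, -40  ⇒  Σ = -130
Area = |Σ|/2 = 65.

65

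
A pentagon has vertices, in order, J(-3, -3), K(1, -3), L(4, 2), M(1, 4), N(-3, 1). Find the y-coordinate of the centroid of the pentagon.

Apply Gauss's area formula. First the cross-terms c_i = x_i·y_{i+1} − x_{i+1}·y_i:
  12, 14, 14, 13, 12  ⇒  2A = 65, A = 32.5.
Then Σ (y_i + y_{i+1})·c_i = 39, so ȳ = 39 / (6·32.5) = 0.2.

0.2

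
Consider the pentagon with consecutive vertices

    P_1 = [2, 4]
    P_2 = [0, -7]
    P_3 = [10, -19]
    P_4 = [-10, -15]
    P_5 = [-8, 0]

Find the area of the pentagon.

218

Cross-terms: -14, 70, -340, -120, -32  ⇒  Σ = -436
Area = |Σ|/2 = 218.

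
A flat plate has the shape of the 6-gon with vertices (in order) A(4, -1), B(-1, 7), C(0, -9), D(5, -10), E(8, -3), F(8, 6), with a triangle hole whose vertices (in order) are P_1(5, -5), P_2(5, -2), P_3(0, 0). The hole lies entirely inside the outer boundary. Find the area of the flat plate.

85.5

Outer boundary:
A→B: (4)(7) − (-1)(-1) = 27
B→C: (-1)(-9) − (0)(7) = 9
C→D: (0)(-10) − (5)(-9) = 45
D→E: (5)(-3) − (8)(-10) = 65
E→F: (8)(6) − (8)(-3) = 72
F→A: (8)(-1) − (4)(6) = -32
Σ = 186
Area = |Σ|/2 = 93.
Hole:
Apply Gauss's area formula: 2A = Σ (x_i·y_{i+1} − x_{i+1}·y_i), indices taken mod 3.
P_1→P_2: (5)(-2) − (5)(-5) = 15
P_2→P_3: (5)(0) − (0)(-2) = 0
P_3→P_1: (0)(-5) − (5)(0) = 0
Σ = 15
Area = |Σ|/2 = 7.5.
Net area = 93 − 7.5 = 85.5.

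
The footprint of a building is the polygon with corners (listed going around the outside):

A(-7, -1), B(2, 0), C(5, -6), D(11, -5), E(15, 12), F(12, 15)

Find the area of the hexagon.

206

Apply the shoelace formula: 2A = Σ (x_i·y_{i+1} − x_{i+1}·y_i), indices taken mod 6.
Σ = (2) + (-12) + (41) + (207) + (81) + (93) = 412
Area = |Σ|/2 = 206.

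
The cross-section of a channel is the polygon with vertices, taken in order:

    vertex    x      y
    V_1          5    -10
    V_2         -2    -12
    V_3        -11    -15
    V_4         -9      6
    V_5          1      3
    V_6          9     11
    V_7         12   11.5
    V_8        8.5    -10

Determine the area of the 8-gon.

Cross-terms: -80, -102, -201, -33, -16, -28.5, -217.75, -35  ⇒  Σ = -713.25
Area = |Σ|/2 = 356.625.

356.625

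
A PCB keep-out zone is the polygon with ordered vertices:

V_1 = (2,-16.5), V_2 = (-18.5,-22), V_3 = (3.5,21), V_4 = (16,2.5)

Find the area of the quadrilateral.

628.5

Cross-terms: -349.25, -311.5, -327.25, -269  ⇒  Σ = -1257
Area = |Σ|/2 = 628.5.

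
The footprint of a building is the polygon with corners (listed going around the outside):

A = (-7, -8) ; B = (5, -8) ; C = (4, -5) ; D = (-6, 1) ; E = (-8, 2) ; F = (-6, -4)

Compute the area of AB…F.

Apply Gauss's area formula: 2A = Σ (x_i·y_{i+1} − x_{i+1}·y_i), indices taken mod 6.
A→B: (-7)(-8) − (5)(-8) = 96
B→C: (5)(-5) − (4)(-8) = 7
C→D: (4)(1) − (-6)(-5) = -26
D→E: (-6)(2) − (-8)(1) = -4
E→F: (-8)(-4) − (-6)(2) = 44
F→A: (-6)(-8) − (-7)(-4) = 20
Σ = 137
Area = |Σ|/2 = 68.5.

68.5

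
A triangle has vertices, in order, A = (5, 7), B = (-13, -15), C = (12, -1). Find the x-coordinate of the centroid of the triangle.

Apply the shoelace formula. First the cross-terms c_i = x_i·y_{i+1} − x_{i+1}·y_i:
  16, 193, 89  ⇒  2A = 298, A = 149.
Then Σ (x_i + x_{i+1})·c_i = 1192, so x̄ = 1192 / (6·149) = 4/3.

4/3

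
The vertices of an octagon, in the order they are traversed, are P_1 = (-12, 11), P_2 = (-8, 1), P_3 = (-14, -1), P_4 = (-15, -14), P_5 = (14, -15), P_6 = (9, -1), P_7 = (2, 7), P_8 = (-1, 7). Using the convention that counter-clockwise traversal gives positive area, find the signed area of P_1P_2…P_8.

Apply Gauss's area formula: 2A = Σ (x_i·y_{i+1} − x_{i+1}·y_i), indices taken mod 8.
Cross-terms: 76, 22, 181, 421, 121, 65, 21, 73  ⇒  Σ = 980
Signed area = Σ/2 = 490 (positive ⇒ counter-clockwise traversal).

490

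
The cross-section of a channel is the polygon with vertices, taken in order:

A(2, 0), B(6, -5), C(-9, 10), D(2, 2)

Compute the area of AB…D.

18.5

Σ = (-10) + (15) + (-38) + (-4) = -37
Area = |Σ|/2 = 18.5.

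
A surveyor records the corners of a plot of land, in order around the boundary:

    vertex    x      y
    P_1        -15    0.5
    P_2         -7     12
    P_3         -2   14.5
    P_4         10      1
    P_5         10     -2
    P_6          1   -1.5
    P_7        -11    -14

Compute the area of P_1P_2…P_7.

Apply the shoelace (surveyor's) formula: 2A = Σ (x_i·y_{i+1} − x_{i+1}·y_i), indices taken mod 7.
Σ = (-176.5) + (-77.5) + (-147) + (-30) + (-13) + (-30.5) + (-215.5) = -690
Area = |Σ|/2 = 345.

345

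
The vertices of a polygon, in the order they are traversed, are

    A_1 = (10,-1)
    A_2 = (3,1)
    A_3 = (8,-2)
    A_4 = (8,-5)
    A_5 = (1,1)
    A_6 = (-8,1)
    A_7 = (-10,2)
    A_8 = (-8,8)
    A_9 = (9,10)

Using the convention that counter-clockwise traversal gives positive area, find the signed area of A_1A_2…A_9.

Apply the surveyor's formula: 2A = Σ (x_i·y_{i+1} − x_{i+1}·y_i), indices taken mod 9.
Σ = (13) + (-14) + (-24) + (13) + (9) + (-6) + (-64) + (-152) + (-109) = -334
Signed area = Σ/2 = -167 (negative ⇒ clockwise traversal).

-167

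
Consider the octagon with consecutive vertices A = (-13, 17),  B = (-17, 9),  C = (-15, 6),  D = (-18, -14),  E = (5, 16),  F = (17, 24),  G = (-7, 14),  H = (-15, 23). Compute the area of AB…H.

326

Apply Gauss's area formula: 2A = Σ (x_i·y_{i+1} − x_{i+1}·y_i), indices taken mod 8.
Σ = (172) + (33) + (318) + (-218) + (-152) + (406) + (49) + (44) = 652
Area = |Σ|/2 = 326.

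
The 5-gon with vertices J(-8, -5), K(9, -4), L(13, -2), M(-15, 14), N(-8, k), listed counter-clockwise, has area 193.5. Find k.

4

Write out the shoelace sum; only the two edges meeting at N involve k:
2·Area = [((-15)·k − (-8)·14) + ((-8)·(-5) − (-8)·k)] + 263
       = -7·k + 415 = 387
⇒ k = 4.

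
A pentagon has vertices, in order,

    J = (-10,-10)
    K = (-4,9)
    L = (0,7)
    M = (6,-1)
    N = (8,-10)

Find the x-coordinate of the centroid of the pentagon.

-82/81

Apply Gauss's area formula. First the cross-terms c_i = x_i·y_{i+1} − x_{i+1}·y_i:
  -130, -28, -42, -52, -180  ⇒  2A = -432, A = -216.
Then Σ (x_i + x_{i+1})·c_i = 1312, so x̄ = 1312 / (6·(-216)) = -82/81.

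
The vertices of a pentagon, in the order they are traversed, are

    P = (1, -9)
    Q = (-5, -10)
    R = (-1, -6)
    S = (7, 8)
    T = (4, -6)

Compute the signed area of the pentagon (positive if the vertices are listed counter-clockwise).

-52.5

Apply Gauss's area formula: 2A = Σ (x_i·y_{i+1} − x_{i+1}·y_i), indices taken mod 5.
P→Q: (1)(-10) − (-5)(-9) = -55
Q→R: (-5)(-6) − (-1)(-10) = 20
R→S: (-1)(8) − (7)(-6) = 34
S→T: (7)(-6) − (4)(8) = -74
T→P: (4)(-9) − (1)(-6) = -30
Σ = -105
Signed area = Σ/2 = -52.5 (negative ⇒ clockwise traversal).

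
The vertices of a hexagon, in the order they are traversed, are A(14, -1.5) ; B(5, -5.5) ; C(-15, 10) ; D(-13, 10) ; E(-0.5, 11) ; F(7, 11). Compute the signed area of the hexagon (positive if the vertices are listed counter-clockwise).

Apply the shoelace formula: 2A = Σ (x_i·y_{i+1} − x_{i+1}·y_i), indices taken mod 6.
Cross-terms: -69.5, -32.5, -20, -138, -82.5, -164.5  ⇒  Σ = -507
Signed area = Σ/2 = -253.5 (negative ⇒ clockwise traversal).

-253.5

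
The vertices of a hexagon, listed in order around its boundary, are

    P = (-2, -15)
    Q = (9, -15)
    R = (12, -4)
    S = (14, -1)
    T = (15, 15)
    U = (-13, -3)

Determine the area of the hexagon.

Apply the shoelace (surveyor's) formula: 2A = Σ (x_i·y_{i+1} − x_{i+1}·y_i), indices taken mod 6.
Cross-terms: 165, 144, 44, 225, 150, 189  ⇒  Σ = 917
Area = |Σ|/2 = 458.5.

458.5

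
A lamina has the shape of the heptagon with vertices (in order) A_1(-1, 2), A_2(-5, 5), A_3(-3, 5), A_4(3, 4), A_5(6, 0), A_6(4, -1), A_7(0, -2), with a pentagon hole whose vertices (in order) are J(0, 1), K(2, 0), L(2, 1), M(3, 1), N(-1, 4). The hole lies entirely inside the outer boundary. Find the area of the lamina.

30.5

Outer boundary:
Apply the surveyor's formula: 2A = Σ (x_i·y_{i+1} − x_{i+1}·y_i), indices taken mod 7.
Σ = (5) + (-10) + (-27) + (-24) + (-6) + (-8) + (-2) = -72
Area = |Σ|/2 = 36.
Hole:
Apply the shoelace formula: 2A = Σ (x_i·y_{i+1} − x_{i+1}·y_i), indices taken mod 5.
Σ = (-2) + (2) + (-1) + (13) + (-1) = 11
Area = |Σ|/2 = 5.5.
Net area = 36 − 5.5 = 30.5.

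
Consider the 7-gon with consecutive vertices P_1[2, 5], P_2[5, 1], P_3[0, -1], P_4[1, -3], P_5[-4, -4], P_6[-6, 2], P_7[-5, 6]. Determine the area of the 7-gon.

69

Apply the surveyor's formula: 2A = Σ (x_i·y_{i+1} − x_{i+1}·y_i), indices taken mod 7.
P_1→P_2: (2)(1) − (5)(5) = -23
P_2→P_3: (5)(-1) − (0)(1) = -5
P_3→P_4: (0)(-3) − (1)(-1) = 1
P_4→P_5: (1)(-4) − (-4)(-3) = -16
P_5→P_6: (-4)(2) − (-6)(-4) = -32
P_6→P_7: (-6)(6) − (-5)(2) = -26
P_7→P_1: (-5)(5) − (2)(6) = -37
Σ = -138
Area = |Σ|/2 = 69.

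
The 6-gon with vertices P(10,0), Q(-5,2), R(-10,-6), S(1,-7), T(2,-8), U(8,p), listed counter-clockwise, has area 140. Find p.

The doubled signed area Σ (x_i y_{i+1} − x_{i+1} y_i) is linear in p.
With p=0 it equals 216; the coefficient of p is -8 (from the two edges through U).
So -8·p + 216 = 2·140 = 280 ⇒ p = -8.

-8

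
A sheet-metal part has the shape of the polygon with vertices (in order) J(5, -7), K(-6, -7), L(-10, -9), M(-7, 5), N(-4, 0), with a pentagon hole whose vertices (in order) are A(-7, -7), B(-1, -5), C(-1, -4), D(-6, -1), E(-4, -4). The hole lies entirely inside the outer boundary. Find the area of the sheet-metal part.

Outer boundary:
J→K: (5)(-7) − (-6)(-7) = -77
K→L: (-6)(-9) − (-10)(-7) = -16
L→M: (-10)(5) − (-7)(-9) = -113
M→N: (-7)(0) − (-4)(5) = 20
N→J: (-4)(-7) − (5)(0) = 28
Σ = -158
Area = |Σ|/2 = 79.
Hole:
Apply the surveyor's formula: 2A = Σ (x_i·y_{i+1} − x_{i+1}·y_i), indices taken mod 5.
Σ = (28) + (-1) + (-23) + (20) + (0) = 24
Area = |Σ|/2 = 12.
Net area = 79 − 12 = 67.

67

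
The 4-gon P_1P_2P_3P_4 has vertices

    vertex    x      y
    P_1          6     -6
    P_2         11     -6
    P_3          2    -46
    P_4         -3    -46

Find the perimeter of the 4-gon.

|P_1P_2| = √((5)² + (0)²) = √25 = 5
|P_2P_3| = √((-9)² + (-40)²) = √1681 = 41
|P_3P_4| = √((-5)² + (0)²) = √25 = 5
|P_4P_1| = √((9)² + (40)²) = √1681 = 41
Perimeter = 5 + 41 + 5 + 41 = 92.

92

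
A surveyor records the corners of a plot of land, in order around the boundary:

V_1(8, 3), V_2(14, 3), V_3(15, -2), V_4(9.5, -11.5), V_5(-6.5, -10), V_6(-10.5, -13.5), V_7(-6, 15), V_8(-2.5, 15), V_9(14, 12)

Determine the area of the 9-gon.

Apply the shoelace formula: 2A = Σ (x_i·y_{i+1} − x_{i+1}·y_i), indices taken mod 9.
Cross-terms: -18, -73, -153.5, -169.75, -17.25, -238.5, -52.5, -240, -54  ⇒  Σ = -1016.5
Area = |Σ|/2 = 508.25.

508.25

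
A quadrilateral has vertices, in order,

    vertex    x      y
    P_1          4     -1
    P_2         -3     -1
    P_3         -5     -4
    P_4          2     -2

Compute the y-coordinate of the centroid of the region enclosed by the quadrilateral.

-49/24

Apply the shoelace formula. First the cross-terms c_i = x_i·y_{i+1} − x_{i+1}·y_i:
  -7, 7, 18, 6  ⇒  2A = 24, A = 12.
Then Σ (y_i + y_{i+1})·c_i = -147, so ȳ = -147 / (6·12) = -49/24.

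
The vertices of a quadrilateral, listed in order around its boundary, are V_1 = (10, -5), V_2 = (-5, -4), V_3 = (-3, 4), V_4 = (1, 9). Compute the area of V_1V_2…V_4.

V_1→V_2: (10)(-4) − (-5)(-5) = -65
V_2→V_3: (-5)(4) − (-3)(-4) = -32
V_3→V_4: (-3)(9) − (1)(4) = -31
V_4→V_1: (1)(-5) − (10)(9) = -95
Σ = -223
Area = |Σ|/2 = 111.5.

111.5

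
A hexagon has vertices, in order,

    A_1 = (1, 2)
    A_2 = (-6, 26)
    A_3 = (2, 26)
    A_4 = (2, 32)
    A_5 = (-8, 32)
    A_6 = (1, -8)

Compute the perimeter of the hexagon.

|A_1A_2| = √((-7)² + (24)²) = √625 = 25
|A_2A_3| = √((8)² + (0)²) = √64 = 8
|A_3A_4| = √((0)² + (6)²) = √36 = 6
|A_4A_5| = √((-10)² + (0)²) = √100 = 10
|A_5A_6| = √((9)² + (-40)²) = √1681 = 41
|A_6A_1| = √((0)² + (10)²) = √100 = 10
Perimeter = 25 + 8 + 6 + 10 + 41 + 10 = 100.

100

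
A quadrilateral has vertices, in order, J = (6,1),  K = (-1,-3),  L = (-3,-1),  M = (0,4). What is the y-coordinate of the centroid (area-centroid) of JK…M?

30/61

Apply the surveyor's formula. First the cross-terms c_i = x_i·y_{i+1} − x_{i+1}·y_i:
  -17, -8, -12, -24  ⇒  2A = -61, A = -30.5.
Then Σ (y_i + y_{i+1})·c_i = -90, so ȳ = -90 / (6·(-30.5)) = 30/61.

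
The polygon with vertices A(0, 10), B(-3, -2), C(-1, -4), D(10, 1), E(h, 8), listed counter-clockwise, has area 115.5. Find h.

8

Write out the shoelace sum; only the two edges meeting at E involve h:
2·Area = [(10·8 − h·1) + (h·10 − 0·8)] + 79
       = 9·h + 159 = 231
⇒ h = 8.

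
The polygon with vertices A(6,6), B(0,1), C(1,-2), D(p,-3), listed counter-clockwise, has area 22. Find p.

The doubled signed area Σ (x_i y_{i+1} − x_{i+1} y_i) is linear in p.
With p=0 it equals 20; the coefficient of p is 8 (from the two edges through D).
So 8·p + 20 = 2·22 = 44 ⇒ p = 3.

3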